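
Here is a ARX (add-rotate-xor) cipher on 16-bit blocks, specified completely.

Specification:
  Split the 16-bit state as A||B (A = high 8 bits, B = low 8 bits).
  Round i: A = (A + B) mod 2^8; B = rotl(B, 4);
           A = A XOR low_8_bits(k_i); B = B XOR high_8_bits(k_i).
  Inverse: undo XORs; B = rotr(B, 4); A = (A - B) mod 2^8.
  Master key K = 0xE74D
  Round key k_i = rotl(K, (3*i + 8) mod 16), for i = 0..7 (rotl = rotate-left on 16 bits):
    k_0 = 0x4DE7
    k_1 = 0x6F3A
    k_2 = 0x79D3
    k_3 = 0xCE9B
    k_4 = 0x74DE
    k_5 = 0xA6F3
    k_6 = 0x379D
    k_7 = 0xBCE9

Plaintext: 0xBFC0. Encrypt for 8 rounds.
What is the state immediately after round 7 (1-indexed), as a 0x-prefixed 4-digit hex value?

s_0 = plaintext = 0xBFC0
s_1 = Round(s_0, k_0) = 0x9841
s_2 = Round(s_1, k_1) = 0xE37B
s_3 = Round(s_2, k_2) = 0x8DCE
s_4 = Round(s_3, k_3) = 0xC022
s_5 = Round(s_4, k_4) = 0x3C56
s_6 = Round(s_5, k_5) = 0x61C3
s_7 = Round(s_6, k_6) = 0xB90B
s_8 = Round(s_7, k_7) = 0x2D0C

0xB90B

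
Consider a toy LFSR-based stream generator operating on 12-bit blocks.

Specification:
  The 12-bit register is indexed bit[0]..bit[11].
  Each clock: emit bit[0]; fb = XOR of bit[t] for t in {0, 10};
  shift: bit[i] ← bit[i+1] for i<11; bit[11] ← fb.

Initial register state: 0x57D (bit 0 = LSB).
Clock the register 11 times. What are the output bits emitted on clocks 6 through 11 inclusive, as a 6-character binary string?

110101

reg_0 = 0x57D
clock 1: out=1, reg = 0x2BE
clock 2: out=0, reg = 0x15F
clock 3: out=1, reg = 0x8AF
clock 4: out=1, reg = 0xC57
clock 5: out=1, reg = 0x62B
clock 6: out=1, reg = 0x315
clock 7: out=1, reg = 0x98A
clock 8: out=0, reg = 0x4C5
clock 9: out=1, reg = 0x262
clock 10: out=0, reg = 0x131
clock 11: out=1, reg = 0x898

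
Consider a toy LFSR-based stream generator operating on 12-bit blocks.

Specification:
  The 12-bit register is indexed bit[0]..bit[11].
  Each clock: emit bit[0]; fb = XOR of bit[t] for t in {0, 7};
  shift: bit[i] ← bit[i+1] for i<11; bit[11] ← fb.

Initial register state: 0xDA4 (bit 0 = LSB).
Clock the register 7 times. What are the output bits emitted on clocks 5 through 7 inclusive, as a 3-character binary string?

010

reg_0 = 0xDA4
clock 1: out=0, reg = 0xED2
clock 2: out=0, reg = 0xF69
clock 3: out=1, reg = 0xFB4
clock 4: out=0, reg = 0xFDA
clock 5: out=0, reg = 0xFED
clock 6: out=1, reg = 0x7F6
clock 7: out=0, reg = 0xBFB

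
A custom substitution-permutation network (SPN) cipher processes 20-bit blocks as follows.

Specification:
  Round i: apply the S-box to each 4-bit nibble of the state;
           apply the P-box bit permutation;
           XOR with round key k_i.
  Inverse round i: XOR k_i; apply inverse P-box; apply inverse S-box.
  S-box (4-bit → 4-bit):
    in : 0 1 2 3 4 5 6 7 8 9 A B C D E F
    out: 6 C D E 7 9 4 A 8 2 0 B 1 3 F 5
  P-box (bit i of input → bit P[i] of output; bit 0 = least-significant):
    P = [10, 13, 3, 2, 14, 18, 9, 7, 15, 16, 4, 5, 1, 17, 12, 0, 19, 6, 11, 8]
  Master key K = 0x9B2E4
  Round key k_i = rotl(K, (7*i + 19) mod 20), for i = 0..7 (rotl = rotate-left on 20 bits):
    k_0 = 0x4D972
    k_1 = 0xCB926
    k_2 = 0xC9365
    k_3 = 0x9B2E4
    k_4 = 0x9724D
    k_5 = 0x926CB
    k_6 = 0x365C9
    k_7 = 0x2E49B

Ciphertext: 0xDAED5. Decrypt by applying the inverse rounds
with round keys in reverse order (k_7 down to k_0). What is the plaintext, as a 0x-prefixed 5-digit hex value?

s_0 = ciphertext = 0xDAED5
s_1 = InvRound(s_0, k_7) = 0x4D941
s_2 = InvRound(s_1, k_6) = 0x60D74
s_3 = InvRound(s_2, k_5) = 0x2B333
s_4 = InvRound(s_3, k_4) = 0xBDEC1
s_5 = InvRound(s_4, k_3) = 0x678CB
s_6 = InvRound(s_5, k_2) = 0x2D523
s_7 = InvRound(s_6, k_1) = 0xF7ADB
s_8 = InvRound(s_7, k_0) = 0x57B10

0x57B10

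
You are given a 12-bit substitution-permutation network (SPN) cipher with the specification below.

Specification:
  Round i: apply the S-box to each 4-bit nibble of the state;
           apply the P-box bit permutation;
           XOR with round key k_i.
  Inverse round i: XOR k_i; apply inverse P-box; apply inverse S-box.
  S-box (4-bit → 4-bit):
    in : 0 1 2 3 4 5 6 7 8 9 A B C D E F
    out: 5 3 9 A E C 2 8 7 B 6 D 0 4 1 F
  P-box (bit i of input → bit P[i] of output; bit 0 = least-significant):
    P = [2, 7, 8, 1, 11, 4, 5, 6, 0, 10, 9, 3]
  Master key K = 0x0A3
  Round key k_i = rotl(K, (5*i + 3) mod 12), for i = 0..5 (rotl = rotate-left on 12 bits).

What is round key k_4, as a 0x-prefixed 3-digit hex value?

0x851

K = 0x0A3
k_0 = rotl(K, (5*0+3) mod 12) = rotl(K, 3) = 0x518
k_1 = rotl(K, (5*1+3) mod 12) = rotl(K, 8) = 0x30A
k_2 = rotl(K, (5*2+3) mod 12) = rotl(K, 1) = 0x146
k_3 = rotl(K, (5*3+3) mod 12) = rotl(K, 6) = 0x8C2
k_4 = rotl(K, (5*4+3) mod 12) = rotl(K, 11) = 0x851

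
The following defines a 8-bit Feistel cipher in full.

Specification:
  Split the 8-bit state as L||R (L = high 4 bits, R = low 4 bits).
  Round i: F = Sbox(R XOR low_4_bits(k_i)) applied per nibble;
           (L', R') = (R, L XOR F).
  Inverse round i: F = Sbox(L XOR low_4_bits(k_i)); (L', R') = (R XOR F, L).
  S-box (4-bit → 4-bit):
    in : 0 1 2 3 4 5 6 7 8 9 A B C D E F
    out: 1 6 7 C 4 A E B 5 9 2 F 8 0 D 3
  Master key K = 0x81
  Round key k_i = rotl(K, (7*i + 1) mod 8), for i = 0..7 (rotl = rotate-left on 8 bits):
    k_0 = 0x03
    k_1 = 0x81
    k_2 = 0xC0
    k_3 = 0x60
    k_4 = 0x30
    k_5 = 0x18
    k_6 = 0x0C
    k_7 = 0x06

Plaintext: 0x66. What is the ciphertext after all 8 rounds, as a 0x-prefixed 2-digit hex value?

0xEC

s_0 = plaintext = 0x66
s_1 = Round(s_0, k_0) = 0x6C
s_2 = Round(s_1, k_1) = 0xC6
s_3 = Round(s_2, k_2) = 0x62
s_4 = Round(s_3, k_3) = 0x21
s_5 = Round(s_4, k_4) = 0x14
s_6 = Round(s_5, k_5) = 0x49
s_7 = Round(s_6, k_6) = 0x9E
s_8 = Round(s_7, k_7) = 0xEC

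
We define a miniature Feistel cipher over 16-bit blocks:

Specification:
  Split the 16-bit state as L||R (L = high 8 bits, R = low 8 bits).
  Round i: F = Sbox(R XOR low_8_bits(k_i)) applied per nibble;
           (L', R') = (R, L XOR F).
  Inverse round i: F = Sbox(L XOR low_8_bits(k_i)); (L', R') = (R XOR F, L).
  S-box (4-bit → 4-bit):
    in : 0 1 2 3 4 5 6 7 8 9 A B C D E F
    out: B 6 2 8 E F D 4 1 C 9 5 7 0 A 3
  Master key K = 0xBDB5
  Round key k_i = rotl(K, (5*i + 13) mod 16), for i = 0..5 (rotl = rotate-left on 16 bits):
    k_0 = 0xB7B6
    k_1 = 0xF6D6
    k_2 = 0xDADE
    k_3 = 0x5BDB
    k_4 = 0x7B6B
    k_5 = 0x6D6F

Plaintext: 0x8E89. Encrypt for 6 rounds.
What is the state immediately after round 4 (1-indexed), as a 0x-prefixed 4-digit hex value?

0xFFA2

s_0 = plaintext = 0x8E89
s_1 = Round(s_0, k_0) = 0x890D
s_2 = Round(s_1, k_1) = 0x0D8C
s_3 = Round(s_2, k_2) = 0x8CFF
s_4 = Round(s_3, k_3) = 0xFFA2
s_5 = Round(s_4, k_4) = 0xA283
s_6 = Round(s_5, k_5) = 0x8305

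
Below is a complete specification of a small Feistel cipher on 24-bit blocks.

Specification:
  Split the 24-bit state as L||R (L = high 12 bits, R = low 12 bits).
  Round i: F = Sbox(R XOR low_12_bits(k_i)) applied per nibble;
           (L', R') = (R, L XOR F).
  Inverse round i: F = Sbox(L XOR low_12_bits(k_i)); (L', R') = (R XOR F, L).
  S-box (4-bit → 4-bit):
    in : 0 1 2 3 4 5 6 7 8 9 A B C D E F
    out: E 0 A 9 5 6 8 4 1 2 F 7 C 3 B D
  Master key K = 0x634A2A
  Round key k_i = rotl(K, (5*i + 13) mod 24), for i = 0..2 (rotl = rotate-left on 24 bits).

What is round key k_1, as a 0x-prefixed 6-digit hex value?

K = 0x634A2A
k_0 = rotl(K, (5*0+13) mod 24) = rotl(K, 13) = 0x454C69
k_1 = rotl(K, (5*1+13) mod 24) = rotl(K, 18) = 0xA98D28

0xA98D28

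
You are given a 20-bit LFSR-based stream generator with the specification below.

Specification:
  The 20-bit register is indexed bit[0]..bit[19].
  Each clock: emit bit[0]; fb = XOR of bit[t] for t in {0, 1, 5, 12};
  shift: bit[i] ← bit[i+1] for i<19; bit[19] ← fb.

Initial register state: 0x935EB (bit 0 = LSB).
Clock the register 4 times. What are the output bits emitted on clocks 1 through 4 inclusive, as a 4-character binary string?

1101

reg_0 = 0x935EB
clock 1: out=1, reg = 0x49AF5
clock 2: out=1, reg = 0xA4D7A
clock 3: out=0, reg = 0x526BD
clock 4: out=1, reg = 0x2935E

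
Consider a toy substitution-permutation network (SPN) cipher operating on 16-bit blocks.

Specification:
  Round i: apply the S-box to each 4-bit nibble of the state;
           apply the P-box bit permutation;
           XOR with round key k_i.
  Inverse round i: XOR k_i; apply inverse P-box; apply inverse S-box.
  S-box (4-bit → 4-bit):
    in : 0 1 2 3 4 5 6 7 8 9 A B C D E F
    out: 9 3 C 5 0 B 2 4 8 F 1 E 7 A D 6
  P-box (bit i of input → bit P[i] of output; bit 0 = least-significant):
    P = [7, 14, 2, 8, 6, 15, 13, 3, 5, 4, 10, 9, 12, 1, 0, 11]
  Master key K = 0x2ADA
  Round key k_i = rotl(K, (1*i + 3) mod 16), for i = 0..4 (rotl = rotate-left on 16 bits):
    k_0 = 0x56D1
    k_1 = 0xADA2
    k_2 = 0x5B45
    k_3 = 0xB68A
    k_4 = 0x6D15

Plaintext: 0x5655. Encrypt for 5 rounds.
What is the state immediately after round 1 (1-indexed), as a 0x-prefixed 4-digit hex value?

0x8F0B

s_0 = plaintext = 0x5655
s_1 = Round(s_0, k_0) = 0x8F0B
s_2 = Round(s_1, k_1) = 0xE0FE
s_3 = Round(s_2, k_2) = 0xE0E0
s_4 = Round(s_3, k_3) = 0x8D63
s_5 = Round(s_4, k_4) = 0xE781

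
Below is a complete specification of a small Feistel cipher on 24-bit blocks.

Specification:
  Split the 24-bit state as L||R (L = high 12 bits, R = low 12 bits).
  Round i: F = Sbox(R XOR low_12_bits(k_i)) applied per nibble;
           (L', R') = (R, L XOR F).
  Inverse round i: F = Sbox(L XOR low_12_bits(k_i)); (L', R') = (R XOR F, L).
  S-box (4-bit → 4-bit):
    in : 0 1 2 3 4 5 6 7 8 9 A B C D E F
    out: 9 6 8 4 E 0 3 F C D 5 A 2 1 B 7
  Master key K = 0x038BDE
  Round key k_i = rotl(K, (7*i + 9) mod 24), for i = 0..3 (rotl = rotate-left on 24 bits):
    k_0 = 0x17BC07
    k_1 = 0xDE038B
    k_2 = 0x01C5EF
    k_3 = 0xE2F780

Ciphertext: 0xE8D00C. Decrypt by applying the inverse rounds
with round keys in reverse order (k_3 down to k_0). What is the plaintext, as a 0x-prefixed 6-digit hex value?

s_0 = ciphertext = 0xE8D00C
s_1 = InvRound(s_0, k_3) = 0xD9DE8D
s_2 = InvRound(s_1, k_2) = 0x275D9D
s_3 = InvRound(s_2, k_1) = 0xBE6275
s_4 = InvRound(s_3, k_0) = 0xDC3BE6

0xDC3BE6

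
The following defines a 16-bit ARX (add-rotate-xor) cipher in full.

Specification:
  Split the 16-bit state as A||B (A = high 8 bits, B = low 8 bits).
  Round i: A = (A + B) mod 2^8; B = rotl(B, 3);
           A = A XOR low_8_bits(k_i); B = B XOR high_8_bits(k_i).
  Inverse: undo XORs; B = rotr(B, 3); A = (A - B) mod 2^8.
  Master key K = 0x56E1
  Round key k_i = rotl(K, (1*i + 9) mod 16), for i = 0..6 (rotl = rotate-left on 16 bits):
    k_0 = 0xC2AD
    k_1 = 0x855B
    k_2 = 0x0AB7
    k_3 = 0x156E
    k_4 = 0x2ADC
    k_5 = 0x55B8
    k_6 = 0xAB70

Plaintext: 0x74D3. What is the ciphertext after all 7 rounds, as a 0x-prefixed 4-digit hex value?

0x63B2

s_0 = plaintext = 0x74D3
s_1 = Round(s_0, k_0) = 0xEA5C
s_2 = Round(s_1, k_1) = 0x1D67
s_3 = Round(s_2, k_2) = 0x3331
s_4 = Round(s_3, k_3) = 0x0A9C
s_5 = Round(s_4, k_4) = 0x7ACE
s_6 = Round(s_5, k_5) = 0xF023
s_7 = Round(s_6, k_6) = 0x63B2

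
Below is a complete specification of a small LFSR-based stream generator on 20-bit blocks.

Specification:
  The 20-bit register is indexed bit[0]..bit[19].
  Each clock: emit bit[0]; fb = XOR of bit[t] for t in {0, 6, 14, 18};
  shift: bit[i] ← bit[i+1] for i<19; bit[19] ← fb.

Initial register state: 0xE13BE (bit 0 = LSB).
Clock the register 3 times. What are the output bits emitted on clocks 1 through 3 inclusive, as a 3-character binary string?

reg_0 = 0xE13BE
clock 1: out=0, reg = 0xF09DF
clock 2: out=1, reg = 0xF84EF
clock 3: out=1, reg = 0xFC277

011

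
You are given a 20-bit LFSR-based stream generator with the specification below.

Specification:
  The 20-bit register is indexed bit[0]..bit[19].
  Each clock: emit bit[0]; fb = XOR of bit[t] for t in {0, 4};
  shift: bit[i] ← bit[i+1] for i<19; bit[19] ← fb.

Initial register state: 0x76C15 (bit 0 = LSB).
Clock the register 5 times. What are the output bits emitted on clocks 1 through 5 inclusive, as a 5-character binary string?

10101

reg_0 = 0x76C15
clock 1: out=1, reg = 0x3B60A
clock 2: out=0, reg = 0x1DB05
clock 3: out=1, reg = 0x8ED82
clock 4: out=0, reg = 0x476C1
clock 5: out=1, reg = 0xA3B60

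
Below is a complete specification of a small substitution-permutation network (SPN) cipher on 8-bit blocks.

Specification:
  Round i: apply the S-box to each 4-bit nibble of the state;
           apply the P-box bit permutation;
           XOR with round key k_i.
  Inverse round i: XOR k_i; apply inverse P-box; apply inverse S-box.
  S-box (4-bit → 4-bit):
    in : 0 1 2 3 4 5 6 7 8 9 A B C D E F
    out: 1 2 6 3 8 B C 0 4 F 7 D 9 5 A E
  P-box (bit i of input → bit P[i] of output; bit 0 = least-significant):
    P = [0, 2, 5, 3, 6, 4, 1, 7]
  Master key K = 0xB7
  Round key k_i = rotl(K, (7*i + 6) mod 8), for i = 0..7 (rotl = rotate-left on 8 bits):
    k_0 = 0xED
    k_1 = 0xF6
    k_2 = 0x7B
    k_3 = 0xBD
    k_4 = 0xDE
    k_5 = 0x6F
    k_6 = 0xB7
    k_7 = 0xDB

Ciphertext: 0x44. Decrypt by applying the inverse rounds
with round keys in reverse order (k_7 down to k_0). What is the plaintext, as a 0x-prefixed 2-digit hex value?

0x78

s_0 = ciphertext = 0x44
s_1 = InvRound(s_0, k_7) = 0xF5
s_2 = InvRound(s_1, k_6) = 0xD7
s_3 = InvRound(s_2, k_5) = 0xE6
s_4 = InvRound(s_3, k_4) = 0x16
s_5 = InvRound(s_4, k_3) = 0x6B
s_6 = InvRound(s_5, k_2) = 0x17
s_7 = InvRound(s_6, k_1) = 0xCD
s_8 = InvRound(s_7, k_0) = 0x78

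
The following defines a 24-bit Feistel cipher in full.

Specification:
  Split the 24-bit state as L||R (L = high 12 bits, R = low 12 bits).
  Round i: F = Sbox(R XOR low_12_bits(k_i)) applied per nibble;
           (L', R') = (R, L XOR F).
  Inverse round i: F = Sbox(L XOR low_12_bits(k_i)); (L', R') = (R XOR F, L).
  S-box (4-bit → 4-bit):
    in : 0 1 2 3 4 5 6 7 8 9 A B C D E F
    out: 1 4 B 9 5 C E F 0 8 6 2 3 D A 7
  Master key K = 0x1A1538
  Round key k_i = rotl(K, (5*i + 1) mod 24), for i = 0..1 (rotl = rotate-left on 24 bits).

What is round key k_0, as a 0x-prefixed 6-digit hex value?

K = 0x1A1538
k_0 = rotl(K, (5*0+1) mod 24) = rotl(K, 1) = 0x342A70

0x342A70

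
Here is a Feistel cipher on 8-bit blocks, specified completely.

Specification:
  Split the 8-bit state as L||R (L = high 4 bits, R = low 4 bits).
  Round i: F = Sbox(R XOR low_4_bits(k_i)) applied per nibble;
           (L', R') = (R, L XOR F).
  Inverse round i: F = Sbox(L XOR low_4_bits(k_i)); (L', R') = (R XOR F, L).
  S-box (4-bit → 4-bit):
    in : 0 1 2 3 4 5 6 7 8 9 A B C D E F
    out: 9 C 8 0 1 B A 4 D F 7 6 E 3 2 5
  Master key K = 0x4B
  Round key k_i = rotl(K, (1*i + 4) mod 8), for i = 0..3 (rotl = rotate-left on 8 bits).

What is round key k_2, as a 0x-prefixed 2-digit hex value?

0xD2

K = 0x4B
k_0 = rotl(K, (1*0+4) mod 8) = rotl(K, 4) = 0xB4
k_1 = rotl(K, (1*1+4) mod 8) = rotl(K, 5) = 0x69
k_2 = rotl(K, (1*2+4) mod 8) = rotl(K, 6) = 0xD2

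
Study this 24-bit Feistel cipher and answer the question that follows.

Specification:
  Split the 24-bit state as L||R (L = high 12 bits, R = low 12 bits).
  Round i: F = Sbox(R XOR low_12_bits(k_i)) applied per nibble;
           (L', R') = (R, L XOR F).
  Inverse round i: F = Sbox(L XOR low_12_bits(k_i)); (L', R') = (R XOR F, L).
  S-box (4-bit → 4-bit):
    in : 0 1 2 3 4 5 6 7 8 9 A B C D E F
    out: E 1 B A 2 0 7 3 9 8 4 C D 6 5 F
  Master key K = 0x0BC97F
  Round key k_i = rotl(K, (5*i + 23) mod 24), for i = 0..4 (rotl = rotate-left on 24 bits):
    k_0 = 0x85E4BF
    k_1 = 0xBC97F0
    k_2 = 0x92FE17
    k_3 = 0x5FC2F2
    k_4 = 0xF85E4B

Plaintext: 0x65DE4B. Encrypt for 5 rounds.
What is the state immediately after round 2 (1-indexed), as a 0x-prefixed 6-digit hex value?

0x2AFE44

s_0 = plaintext = 0x65DE4B
s_1 = Round(s_0, k_0) = 0xE4B2AF
s_2 = Round(s_1, k_1) = 0x2AFE44
s_3 = Round(s_2, k_2) = 0xE44CA5
s_4 = Round(s_3, k_3) = 0xCA5B47
s_5 = Round(s_4, k_4) = 0xB47C48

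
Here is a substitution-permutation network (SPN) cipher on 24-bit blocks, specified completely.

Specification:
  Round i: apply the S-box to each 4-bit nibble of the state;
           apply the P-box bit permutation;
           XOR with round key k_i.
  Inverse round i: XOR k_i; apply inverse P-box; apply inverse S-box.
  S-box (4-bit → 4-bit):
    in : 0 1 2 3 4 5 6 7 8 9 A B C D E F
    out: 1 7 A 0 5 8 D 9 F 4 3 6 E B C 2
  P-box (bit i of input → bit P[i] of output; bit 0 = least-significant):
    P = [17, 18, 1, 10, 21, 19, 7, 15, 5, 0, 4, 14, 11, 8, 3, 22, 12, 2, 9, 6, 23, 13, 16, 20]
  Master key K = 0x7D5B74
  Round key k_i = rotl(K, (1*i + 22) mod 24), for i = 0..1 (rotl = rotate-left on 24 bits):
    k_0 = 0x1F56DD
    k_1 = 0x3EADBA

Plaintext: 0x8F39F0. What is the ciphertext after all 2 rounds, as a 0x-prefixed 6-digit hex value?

s_0 = plaintext = 0x8F39F0
s_1 = Round(s_0, k_0) = 0x8476C9
s_2 = Round(s_1, k_1) = 0xE75708

0xE75708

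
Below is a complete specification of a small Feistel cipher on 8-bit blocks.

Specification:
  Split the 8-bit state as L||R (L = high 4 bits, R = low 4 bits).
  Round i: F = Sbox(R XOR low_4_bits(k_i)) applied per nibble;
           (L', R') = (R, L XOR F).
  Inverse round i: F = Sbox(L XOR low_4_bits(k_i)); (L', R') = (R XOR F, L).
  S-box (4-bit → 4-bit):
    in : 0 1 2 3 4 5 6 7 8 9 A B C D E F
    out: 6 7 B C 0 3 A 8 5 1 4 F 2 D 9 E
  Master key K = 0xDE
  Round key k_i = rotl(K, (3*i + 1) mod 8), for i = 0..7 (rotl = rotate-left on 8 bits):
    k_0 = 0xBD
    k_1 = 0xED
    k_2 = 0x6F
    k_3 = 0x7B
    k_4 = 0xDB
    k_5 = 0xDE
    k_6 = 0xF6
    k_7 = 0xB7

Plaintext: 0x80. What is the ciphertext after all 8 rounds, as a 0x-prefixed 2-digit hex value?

s_0 = plaintext = 0x80
s_1 = Round(s_0, k_0) = 0x05
s_2 = Round(s_1, k_1) = 0x55
s_3 = Round(s_2, k_2) = 0x51
s_4 = Round(s_3, k_3) = 0x11
s_5 = Round(s_4, k_4) = 0x15
s_6 = Round(s_5, k_5) = 0x5E
s_7 = Round(s_6, k_6) = 0xE0
s_8 = Round(s_7, k_7) = 0x06

0x06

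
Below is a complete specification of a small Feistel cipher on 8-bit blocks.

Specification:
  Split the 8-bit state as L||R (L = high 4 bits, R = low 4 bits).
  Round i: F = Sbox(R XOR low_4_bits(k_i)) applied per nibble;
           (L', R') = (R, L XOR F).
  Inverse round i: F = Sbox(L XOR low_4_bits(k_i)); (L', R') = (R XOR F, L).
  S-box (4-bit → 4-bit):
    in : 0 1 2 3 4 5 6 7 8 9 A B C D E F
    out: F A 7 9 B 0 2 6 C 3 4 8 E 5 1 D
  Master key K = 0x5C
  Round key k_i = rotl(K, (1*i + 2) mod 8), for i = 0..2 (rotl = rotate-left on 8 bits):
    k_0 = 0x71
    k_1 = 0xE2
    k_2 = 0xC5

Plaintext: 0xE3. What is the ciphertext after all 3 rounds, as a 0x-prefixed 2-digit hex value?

s_0 = plaintext = 0xE3
s_1 = Round(s_0, k_0) = 0x39
s_2 = Round(s_1, k_1) = 0x9B
s_3 = Round(s_2, k_2) = 0xB8

0xB8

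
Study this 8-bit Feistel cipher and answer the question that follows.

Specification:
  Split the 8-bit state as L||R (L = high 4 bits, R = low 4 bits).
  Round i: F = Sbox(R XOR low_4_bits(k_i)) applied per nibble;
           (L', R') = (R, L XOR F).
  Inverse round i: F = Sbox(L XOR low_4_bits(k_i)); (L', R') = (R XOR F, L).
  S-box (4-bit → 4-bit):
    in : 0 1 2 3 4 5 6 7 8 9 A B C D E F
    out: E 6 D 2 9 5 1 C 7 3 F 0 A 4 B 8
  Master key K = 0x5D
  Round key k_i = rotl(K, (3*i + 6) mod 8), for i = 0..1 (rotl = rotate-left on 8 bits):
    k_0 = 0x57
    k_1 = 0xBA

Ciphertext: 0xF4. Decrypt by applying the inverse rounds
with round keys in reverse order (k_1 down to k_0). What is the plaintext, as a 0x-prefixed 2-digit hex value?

s_0 = ciphertext = 0xF4
s_1 = InvRound(s_0, k_1) = 0x1F
s_2 = InvRound(s_1, k_0) = 0xE1

0xE1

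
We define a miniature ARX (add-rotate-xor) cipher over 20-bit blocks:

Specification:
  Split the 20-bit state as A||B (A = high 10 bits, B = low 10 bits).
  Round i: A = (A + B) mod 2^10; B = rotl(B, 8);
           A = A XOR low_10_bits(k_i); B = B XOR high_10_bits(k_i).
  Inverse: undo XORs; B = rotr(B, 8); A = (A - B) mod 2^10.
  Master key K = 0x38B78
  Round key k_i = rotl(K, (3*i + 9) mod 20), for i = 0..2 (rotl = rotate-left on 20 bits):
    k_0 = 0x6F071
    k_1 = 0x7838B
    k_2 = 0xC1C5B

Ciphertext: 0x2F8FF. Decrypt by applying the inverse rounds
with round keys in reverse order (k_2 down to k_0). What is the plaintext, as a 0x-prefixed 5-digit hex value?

s_0 = ciphertext = 0x2F8FF
s_1 = InvRound(s_0, k_2) = 0x40BE3
s_2 = InvRound(s_1, k_1) = 0x9EC0E
s_3 = InvRound(s_2, k_0) = 0xD06C9

0xD06C9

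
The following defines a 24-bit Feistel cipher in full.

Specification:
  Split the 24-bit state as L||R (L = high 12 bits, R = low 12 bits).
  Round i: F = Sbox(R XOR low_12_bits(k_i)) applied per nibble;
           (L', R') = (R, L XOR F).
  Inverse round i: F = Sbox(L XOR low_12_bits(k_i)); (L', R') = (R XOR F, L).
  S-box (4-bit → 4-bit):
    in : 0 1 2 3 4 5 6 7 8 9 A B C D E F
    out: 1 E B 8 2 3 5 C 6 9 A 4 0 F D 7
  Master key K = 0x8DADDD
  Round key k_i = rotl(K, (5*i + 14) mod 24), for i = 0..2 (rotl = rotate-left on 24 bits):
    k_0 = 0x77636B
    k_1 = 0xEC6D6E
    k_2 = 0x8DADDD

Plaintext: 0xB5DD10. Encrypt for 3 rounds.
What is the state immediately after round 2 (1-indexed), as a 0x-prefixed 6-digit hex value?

s_0 = plaintext = 0xB5DD10
s_1 = Round(s_0, k_0) = 0xD10699
s_2 = Round(s_1, k_1) = 0x69996C
s_3 = Round(s_2, k_2) = 0x96C4D7

0x69996C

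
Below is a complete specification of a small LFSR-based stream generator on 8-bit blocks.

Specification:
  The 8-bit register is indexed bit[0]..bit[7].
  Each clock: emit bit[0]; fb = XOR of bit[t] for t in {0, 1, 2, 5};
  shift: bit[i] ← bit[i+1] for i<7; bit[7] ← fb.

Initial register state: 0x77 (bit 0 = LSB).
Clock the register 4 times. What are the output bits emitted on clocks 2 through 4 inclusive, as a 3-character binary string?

reg_0 = 0x77
clock 1: out=1, reg = 0x3B
clock 2: out=1, reg = 0x9D
clock 3: out=1, reg = 0x4E
clock 4: out=0, reg = 0x27

110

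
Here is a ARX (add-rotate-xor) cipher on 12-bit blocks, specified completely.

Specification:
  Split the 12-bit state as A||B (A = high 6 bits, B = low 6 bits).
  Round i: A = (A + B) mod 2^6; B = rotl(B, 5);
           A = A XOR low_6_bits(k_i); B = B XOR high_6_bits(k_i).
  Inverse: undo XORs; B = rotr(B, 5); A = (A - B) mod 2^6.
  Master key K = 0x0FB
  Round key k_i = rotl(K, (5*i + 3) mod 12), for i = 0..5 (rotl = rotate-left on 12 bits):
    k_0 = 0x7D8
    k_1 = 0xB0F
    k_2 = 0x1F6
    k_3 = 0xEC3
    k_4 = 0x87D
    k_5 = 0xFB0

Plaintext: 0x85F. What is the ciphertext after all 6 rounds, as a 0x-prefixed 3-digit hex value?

0xF9B

s_0 = plaintext = 0x85F
s_1 = Round(s_0, k_0) = 0x630
s_2 = Round(s_1, k_1) = 0x1F4
s_3 = Round(s_2, k_2) = 0x35D
s_4 = Round(s_3, k_3) = 0xA55
s_5 = Round(s_4, k_4) = 0x0CB
s_6 = Round(s_5, k_5) = 0xF9B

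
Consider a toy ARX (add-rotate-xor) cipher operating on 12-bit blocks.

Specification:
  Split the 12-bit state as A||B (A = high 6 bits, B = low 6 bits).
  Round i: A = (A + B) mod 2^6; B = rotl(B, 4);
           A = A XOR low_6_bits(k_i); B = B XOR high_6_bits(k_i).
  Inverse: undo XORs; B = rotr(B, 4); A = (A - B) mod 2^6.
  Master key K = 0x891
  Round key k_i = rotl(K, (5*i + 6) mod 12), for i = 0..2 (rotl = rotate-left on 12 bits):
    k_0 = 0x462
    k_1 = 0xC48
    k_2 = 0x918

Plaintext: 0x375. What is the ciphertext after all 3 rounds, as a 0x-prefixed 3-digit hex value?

0x388

s_0 = plaintext = 0x375
s_1 = Round(s_0, k_0) = 0x80C
s_2 = Round(s_1, k_1) = 0x932
s_3 = Round(s_2, k_2) = 0x388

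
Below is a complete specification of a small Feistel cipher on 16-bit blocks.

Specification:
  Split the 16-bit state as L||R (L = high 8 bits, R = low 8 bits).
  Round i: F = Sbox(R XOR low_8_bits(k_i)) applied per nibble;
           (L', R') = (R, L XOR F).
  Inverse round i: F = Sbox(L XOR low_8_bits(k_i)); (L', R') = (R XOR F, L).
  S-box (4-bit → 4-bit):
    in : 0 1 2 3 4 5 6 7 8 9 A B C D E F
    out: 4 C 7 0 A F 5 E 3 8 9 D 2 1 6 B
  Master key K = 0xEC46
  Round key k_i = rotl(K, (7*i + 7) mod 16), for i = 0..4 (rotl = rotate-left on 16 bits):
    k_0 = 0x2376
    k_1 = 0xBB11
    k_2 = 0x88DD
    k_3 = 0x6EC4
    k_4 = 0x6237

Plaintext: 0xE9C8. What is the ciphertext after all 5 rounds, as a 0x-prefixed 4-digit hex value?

s_0 = plaintext = 0xE9C8
s_1 = Round(s_0, k_0) = 0xC83F
s_2 = Round(s_1, k_1) = 0x3FBE
s_3 = Round(s_2, k_2) = 0xBE6F
s_4 = Round(s_3, k_3) = 0x6F23
s_5 = Round(s_4, k_4) = 0x23A5

0x23A5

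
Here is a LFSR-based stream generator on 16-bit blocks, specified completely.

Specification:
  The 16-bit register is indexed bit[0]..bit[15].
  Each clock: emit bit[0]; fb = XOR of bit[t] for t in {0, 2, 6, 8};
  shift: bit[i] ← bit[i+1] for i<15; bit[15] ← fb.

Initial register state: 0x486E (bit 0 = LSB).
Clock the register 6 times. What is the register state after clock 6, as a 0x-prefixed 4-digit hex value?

reg_0 = 0x486E
clock 1: out=0, reg = 0x2437
clock 2: out=1, reg = 0x121B
clock 3: out=1, reg = 0x890D
clock 4: out=1, reg = 0xC486
clock 5: out=0, reg = 0xE243
clock 6: out=1, reg = 0x7121

0x7121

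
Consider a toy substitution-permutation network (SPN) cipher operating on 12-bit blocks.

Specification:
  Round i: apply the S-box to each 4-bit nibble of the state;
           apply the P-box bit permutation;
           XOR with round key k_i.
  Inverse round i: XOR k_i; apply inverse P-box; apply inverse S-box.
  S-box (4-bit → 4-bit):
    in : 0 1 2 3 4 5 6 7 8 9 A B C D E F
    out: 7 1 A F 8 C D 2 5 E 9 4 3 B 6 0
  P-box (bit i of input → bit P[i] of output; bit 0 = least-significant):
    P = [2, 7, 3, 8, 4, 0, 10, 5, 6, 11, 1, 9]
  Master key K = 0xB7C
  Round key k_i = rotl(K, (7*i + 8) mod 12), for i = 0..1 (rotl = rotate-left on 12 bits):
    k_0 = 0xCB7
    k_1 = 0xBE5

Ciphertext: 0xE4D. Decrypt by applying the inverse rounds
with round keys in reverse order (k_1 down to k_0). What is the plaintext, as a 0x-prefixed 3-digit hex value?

s_0 = ciphertext = 0xE4D
s_1 = InvRound(s_0, k_1) = 0xF59
s_2 = InvRound(s_1, k_0) = 0x643

0x643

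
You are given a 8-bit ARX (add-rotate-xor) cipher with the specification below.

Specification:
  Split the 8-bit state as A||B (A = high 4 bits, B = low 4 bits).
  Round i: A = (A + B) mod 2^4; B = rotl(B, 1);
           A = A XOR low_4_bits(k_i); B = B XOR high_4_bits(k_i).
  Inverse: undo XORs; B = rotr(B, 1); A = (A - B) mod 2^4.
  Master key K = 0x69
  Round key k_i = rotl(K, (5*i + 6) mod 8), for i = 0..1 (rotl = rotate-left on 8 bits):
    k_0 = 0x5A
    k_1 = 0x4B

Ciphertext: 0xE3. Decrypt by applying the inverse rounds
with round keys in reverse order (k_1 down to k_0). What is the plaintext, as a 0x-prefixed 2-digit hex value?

0x97

s_0 = ciphertext = 0xE3
s_1 = InvRound(s_0, k_1) = 0xAB
s_2 = InvRound(s_1, k_0) = 0x97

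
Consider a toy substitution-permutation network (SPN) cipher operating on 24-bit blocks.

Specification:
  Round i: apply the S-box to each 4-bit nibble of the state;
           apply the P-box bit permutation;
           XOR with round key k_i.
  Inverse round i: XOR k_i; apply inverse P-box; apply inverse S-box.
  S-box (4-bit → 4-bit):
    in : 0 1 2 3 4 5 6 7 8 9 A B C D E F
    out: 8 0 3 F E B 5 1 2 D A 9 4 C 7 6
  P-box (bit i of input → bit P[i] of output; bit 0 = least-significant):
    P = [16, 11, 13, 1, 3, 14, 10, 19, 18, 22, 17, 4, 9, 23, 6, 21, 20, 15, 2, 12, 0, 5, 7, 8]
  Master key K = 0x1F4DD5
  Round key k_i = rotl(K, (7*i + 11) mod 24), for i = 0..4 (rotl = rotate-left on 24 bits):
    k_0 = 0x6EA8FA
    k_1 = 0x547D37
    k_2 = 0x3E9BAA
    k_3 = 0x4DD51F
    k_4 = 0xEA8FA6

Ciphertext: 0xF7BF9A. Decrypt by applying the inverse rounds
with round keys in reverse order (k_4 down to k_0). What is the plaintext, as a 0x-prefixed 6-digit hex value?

s_0 = ciphertext = 0xF7BF9A
s_1 = InvRound(s_0, k_4) = 0x891BB6
s_2 = InvRound(s_1, k_3) = 0xE822E8
s_3 = InvRound(s_2, k_2) = 0x05FE14
s_4 = InvRound(s_3, k_1) = 0x52781B
s_5 = InvRound(s_4, k_0) = 0xE5D7A1

0xE5D7A1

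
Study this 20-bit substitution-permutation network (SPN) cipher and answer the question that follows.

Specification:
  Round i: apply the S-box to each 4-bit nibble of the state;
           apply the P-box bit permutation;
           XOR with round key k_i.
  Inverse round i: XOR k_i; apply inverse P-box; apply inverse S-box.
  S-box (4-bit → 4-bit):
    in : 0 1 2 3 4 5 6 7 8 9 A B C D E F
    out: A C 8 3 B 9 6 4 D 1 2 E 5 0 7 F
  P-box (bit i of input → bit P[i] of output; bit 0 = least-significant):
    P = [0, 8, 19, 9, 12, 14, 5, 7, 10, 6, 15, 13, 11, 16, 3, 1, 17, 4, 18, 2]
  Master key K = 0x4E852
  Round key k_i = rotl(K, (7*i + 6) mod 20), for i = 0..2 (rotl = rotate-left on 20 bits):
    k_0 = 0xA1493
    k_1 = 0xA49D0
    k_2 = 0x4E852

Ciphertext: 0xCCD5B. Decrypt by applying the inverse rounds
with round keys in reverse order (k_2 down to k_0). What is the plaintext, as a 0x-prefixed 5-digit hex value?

s_0 = ciphertext = 0xCCD5B
s_1 = InvRound(s_0, k_2) = 0xD75DE
s_2 = InvRound(s_1, k_1) = 0x8F59D
s_3 = InvRound(s_2, k_0) = 0x511AA

0x511AA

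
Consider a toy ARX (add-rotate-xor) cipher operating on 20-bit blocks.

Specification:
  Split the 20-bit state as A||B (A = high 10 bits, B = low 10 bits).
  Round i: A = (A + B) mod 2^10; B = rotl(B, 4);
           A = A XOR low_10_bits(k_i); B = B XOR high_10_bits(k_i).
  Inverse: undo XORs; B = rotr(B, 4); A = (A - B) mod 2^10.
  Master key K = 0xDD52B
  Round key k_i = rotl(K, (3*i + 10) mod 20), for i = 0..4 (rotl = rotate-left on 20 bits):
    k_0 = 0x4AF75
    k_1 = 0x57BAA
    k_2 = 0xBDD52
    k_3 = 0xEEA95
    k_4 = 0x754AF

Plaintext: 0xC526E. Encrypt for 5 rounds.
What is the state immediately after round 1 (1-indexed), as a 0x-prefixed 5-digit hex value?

s_0 = plaintext = 0xC526E
s_1 = Round(s_0, k_0) = 0xBDFC2
s_2 = Round(s_1, k_1) = 0x44D71
s_3 = Round(s_2, k_2) = 0xF59E2
s_4 = Round(s_3, k_3) = 0xCB59D
s_5 = Round(s_4, k_4) = 0x19403

0xBDFC2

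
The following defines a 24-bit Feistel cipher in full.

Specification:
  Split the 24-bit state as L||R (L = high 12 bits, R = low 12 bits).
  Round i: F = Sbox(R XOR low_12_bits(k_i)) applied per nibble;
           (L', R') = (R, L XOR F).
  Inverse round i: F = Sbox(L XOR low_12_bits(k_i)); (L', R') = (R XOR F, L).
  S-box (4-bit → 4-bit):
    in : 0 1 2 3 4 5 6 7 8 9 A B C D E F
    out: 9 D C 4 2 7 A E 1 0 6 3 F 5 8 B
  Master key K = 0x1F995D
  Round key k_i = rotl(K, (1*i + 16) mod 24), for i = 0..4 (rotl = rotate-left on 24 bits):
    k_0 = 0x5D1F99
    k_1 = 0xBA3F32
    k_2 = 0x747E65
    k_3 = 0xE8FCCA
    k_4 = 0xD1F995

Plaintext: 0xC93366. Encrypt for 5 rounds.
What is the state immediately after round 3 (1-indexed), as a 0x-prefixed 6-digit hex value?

0xCB0F7F

s_0 = plaintext = 0xC93366
s_1 = Round(s_0, k_0) = 0x366328
s_2 = Round(s_1, k_1) = 0x328CB0
s_3 = Round(s_2, k_2) = 0xCB0F7F
s_4 = Round(s_3, k_3) = 0xF7F887
s_5 = Round(s_4, k_4) = 0x8872A3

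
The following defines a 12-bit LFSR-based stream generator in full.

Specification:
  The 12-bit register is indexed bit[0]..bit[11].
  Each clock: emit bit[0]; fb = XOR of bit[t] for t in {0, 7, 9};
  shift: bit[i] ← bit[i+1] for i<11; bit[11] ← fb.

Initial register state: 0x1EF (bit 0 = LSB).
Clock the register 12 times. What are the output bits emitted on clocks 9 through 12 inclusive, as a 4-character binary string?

1000

reg_0 = 0x1EF
clock 1: out=1, reg = 0x0F7
clock 2: out=1, reg = 0x07B
clock 3: out=1, reg = 0x83D
clock 4: out=1, reg = 0xC1E
clock 5: out=0, reg = 0x60F
clock 6: out=1, reg = 0x307
clock 7: out=1, reg = 0x183
clock 8: out=1, reg = 0x0C1
clock 9: out=1, reg = 0x060
clock 10: out=0, reg = 0x030
clock 11: out=0, reg = 0x018
clock 12: out=0, reg = 0x00C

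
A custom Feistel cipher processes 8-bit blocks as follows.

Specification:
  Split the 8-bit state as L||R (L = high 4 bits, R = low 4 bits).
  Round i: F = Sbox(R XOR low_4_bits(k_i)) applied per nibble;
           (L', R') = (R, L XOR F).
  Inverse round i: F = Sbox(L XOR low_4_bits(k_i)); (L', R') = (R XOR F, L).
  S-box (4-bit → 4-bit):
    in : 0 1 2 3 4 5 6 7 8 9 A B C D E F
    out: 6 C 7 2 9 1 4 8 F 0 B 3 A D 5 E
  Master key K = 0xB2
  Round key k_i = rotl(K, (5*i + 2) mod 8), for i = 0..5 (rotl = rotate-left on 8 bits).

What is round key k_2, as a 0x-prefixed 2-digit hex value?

0x2B

K = 0xB2
k_0 = rotl(K, (5*0+2) mod 8) = rotl(K, 2) = 0xCA
k_1 = rotl(K, (5*1+2) mod 8) = rotl(K, 7) = 0x59
k_2 = rotl(K, (5*2+2) mod 8) = rotl(K, 4) = 0x2B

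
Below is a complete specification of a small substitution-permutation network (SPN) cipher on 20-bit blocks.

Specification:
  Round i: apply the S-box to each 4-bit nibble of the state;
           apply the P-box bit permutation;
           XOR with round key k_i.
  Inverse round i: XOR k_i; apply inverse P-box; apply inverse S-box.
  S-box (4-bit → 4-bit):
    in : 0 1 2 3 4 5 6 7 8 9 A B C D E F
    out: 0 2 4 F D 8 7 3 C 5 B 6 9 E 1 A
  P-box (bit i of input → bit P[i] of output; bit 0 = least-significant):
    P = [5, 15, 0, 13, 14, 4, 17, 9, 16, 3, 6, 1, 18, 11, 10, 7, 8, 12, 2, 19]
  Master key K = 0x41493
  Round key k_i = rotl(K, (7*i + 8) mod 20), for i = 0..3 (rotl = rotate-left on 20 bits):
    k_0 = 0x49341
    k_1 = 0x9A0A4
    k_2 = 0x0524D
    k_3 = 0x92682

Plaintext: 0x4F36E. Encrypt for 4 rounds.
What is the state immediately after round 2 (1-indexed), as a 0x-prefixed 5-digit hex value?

s_0 = plaintext = 0x4F36E
s_1 = Round(s_0, k_0) = 0xFDABF
s_2 = Round(s_1, k_1) = 0x21C3E
s_3 = Round(s_2, k_2) = 0x3187B
s_4 = Round(s_3, k_3) = 0x1FFD5

0x21C3E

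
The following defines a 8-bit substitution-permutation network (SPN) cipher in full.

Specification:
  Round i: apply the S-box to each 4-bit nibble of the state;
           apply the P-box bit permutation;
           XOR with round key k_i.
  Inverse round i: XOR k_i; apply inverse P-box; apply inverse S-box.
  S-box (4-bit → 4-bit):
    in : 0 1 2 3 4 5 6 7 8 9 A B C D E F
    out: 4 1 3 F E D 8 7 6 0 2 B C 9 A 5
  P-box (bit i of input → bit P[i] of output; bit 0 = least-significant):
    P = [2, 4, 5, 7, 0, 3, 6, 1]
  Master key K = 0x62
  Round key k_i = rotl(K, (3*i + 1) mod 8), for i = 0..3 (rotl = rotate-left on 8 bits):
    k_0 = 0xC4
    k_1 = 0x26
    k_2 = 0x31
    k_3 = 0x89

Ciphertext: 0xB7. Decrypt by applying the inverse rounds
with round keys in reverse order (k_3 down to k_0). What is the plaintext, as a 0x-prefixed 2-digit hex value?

s_0 = ciphertext = 0xB7
s_1 = InvRound(s_0, k_3) = 0xE7
s_2 = InvRound(s_1, k_2) = 0xCB
s_3 = InvRound(s_2, k_1) = 0x75
s_4 = InvRound(s_3, k_0) = 0x14

0x14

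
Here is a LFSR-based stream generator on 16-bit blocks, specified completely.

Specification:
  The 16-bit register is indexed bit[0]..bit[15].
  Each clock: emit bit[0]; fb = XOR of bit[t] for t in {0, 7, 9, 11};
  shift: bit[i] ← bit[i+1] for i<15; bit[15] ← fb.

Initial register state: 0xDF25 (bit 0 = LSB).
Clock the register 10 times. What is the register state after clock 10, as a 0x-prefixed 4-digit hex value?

0xA3F7

reg_0 = 0xDF25
clock 1: out=1, reg = 0xEF92
clock 2: out=0, reg = 0xF7C9
clock 3: out=1, reg = 0xFBE4
clock 4: out=0, reg = 0xFDF2
clock 5: out=0, reg = 0x7EF9
clock 6: out=1, reg = 0x3F7C
clock 7: out=0, reg = 0x1FBE
clock 8: out=0, reg = 0x8FDF
clock 9: out=1, reg = 0x47EF
clock 10: out=1, reg = 0xA3F7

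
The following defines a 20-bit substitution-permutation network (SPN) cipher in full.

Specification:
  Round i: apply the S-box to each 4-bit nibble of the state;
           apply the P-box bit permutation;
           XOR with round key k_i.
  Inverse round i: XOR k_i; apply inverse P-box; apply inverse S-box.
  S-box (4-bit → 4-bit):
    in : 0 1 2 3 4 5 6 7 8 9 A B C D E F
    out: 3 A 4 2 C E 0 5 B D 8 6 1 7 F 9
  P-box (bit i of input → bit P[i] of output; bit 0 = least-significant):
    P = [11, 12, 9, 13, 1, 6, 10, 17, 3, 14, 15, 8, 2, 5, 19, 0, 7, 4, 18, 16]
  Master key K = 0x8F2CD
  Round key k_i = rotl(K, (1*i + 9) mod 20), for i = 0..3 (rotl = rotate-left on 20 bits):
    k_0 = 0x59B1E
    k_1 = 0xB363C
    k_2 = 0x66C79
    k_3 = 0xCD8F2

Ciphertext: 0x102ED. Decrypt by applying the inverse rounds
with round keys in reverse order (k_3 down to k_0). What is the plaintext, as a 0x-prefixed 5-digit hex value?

s_0 = ciphertext = 0x102ED
s_1 = InvRound(s_0, k_3) = 0x59DCD
s_2 = InvRound(s_1, k_2) = 0x805A1
s_3 = InvRound(s_2, k_1) = 0x8FFA5
s_4 = InvRound(s_3, k_0) = 0xE507A

0xE507A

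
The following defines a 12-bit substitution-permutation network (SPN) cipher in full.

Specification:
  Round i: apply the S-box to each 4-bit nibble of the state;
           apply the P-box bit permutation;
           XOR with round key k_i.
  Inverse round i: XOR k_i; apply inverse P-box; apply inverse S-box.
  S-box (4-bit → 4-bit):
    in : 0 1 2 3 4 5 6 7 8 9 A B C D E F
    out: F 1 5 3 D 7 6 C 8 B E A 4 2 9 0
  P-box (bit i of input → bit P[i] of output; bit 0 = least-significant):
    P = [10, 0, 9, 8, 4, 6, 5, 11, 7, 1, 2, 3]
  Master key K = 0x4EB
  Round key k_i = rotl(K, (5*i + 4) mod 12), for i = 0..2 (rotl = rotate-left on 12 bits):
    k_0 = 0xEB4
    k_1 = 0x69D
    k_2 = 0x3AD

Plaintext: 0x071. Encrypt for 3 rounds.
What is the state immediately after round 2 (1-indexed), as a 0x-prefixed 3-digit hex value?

0x508

s_0 = plaintext = 0x071
s_1 = Round(s_0, k_0) = 0x21A
s_2 = Round(s_1, k_1) = 0x508
s_3 = Round(s_2, k_2) = 0xA5B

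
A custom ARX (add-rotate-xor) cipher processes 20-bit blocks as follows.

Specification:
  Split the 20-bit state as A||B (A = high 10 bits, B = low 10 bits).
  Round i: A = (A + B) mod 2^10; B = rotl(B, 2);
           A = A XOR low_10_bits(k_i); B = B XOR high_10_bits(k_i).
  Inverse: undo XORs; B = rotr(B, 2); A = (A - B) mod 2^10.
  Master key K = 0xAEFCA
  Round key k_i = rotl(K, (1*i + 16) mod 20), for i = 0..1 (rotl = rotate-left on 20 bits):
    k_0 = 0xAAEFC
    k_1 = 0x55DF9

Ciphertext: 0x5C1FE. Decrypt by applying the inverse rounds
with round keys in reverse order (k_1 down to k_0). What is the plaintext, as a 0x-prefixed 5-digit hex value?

s_0 = ciphertext = 0x5C1FE
s_1 = InvRound(s_0, k_1) = 0xD7D2A
s_2 = InvRound(s_1, k_0) = 0xF0DE0

0xF0DE0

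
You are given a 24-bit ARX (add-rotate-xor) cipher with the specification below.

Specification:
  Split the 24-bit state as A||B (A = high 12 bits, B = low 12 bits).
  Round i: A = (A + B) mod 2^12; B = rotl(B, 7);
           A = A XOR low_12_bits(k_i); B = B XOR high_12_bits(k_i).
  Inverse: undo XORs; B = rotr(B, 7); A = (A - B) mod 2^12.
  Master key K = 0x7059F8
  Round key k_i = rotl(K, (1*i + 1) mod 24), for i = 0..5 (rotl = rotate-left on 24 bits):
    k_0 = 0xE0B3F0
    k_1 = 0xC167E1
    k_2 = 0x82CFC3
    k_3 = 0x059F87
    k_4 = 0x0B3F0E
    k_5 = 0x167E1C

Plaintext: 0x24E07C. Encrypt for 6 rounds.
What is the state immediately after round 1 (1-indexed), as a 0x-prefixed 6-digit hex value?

s_0 = plaintext = 0x24E07C
s_1 = Round(s_0, k_0) = 0x13A008
s_2 = Round(s_1, k_1) = 0x6A3816
s_3 = Round(s_2, k_2) = 0x17A36C
s_4 = Round(s_3, k_3) = 0xB61642
s_5 = Round(s_4, k_4) = 0xEAD181
s_6 = Round(s_5, k_5) = 0xE321EB

0x13A008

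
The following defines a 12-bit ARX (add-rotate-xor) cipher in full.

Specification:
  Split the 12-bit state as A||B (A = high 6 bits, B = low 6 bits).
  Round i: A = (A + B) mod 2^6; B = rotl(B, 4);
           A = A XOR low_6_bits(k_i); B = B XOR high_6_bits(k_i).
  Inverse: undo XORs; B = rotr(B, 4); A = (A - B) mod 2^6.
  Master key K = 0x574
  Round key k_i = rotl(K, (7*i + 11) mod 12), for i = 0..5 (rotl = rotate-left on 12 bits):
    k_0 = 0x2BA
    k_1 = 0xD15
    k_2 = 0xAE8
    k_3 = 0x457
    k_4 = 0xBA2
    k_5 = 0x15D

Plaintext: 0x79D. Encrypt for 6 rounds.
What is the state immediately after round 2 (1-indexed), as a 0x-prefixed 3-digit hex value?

s_0 = plaintext = 0x79D
s_1 = Round(s_0, k_0) = 0x05D
s_2 = Round(s_1, k_1) = 0x2E3
s_3 = Round(s_2, k_2) = 0x193
s_4 = Round(s_3, k_3) = 0x3A5
s_5 = Round(s_4, k_4) = 0x477
s_6 = Round(s_5, k_5) = 0x578

0x2E3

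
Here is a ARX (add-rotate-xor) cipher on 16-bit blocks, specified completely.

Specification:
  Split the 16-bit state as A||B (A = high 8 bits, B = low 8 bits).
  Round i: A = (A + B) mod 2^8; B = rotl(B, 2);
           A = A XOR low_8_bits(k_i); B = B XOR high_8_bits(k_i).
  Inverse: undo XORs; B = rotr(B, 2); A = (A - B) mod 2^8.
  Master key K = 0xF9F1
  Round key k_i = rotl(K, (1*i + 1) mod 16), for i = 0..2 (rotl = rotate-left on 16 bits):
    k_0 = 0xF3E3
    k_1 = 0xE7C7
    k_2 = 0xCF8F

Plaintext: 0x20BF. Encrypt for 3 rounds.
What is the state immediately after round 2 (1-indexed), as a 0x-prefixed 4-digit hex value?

s_0 = plaintext = 0x20BF
s_1 = Round(s_0, k_0) = 0x3C0D
s_2 = Round(s_1, k_1) = 0x8ED3
s_3 = Round(s_2, k_2) = 0xEE80

0x8ED3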